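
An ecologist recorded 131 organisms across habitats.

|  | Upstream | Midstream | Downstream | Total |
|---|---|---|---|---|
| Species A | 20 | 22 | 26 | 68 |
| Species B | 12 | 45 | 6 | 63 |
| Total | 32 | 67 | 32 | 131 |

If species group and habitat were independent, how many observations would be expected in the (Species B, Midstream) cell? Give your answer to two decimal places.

Row total (Species B) = 63; column total (Midstream) = 67; grand total N = 131.
Expected count = (row total × column total) / N = 63 × 67 / 131 = 32.22.

32.22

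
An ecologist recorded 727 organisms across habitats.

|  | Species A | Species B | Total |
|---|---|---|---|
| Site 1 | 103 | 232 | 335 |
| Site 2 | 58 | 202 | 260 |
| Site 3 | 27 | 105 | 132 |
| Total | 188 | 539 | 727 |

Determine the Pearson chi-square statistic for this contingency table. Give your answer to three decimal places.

7.895

Grand total N = 727.
Expected counts (row total × column total / N):
  Site 1, Species A: 335×188/727 = 86.6300
  Site 1, Species B: 335×539/727 = 248.3700
  Site 2, Species A: 260×188/727 = 67.2352
  Site 2, Species B: 260×539/727 = 192.7648
  Site 3, Species A: 132×188/727 = 34.1348
  Site 3, Species B: 132×539/727 = 97.8652
Contributions (O − E)²/E:
  (103 − 86.6300)²/86.6300 = 3.0933
  (232 − 248.3700)²/248.3700 = 1.0789
  (58 − 67.2352)²/67.2352 = 1.2685
  (202 − 192.7648)²/192.7648 = 0.4425
  (27 − 34.1348)²/34.1348 = 1.4913
  (105 − 97.8652)²/97.8652 = 0.5202
χ² = 3.0933 + 1.0789 + 1.2685 + 0.4425 + 1.4913 + 0.5202 = 7.895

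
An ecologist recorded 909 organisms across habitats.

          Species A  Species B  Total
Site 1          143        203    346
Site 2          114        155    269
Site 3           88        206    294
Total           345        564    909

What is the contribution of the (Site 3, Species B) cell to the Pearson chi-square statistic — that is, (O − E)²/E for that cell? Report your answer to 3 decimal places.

Row total (Site 3) = 294; column total (Species B) = 564; N = 909.
Expected count E = 294 × 564 / 909 = 182.4158.
Contribution = (O − E)²/E = (206 − 182.4158)² / 182.4158 = 3.049.

3.049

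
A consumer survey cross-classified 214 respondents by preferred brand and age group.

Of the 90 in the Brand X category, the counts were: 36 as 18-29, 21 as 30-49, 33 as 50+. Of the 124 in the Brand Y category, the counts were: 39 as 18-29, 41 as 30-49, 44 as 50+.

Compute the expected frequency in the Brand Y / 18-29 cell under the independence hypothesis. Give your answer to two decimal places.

43.46

Row total (Brand Y) = 124; column total (18-29) = 75; grand total N = 214.
Expected count = (row total × column total) / N = 124 × 75 / 214 = 43.46.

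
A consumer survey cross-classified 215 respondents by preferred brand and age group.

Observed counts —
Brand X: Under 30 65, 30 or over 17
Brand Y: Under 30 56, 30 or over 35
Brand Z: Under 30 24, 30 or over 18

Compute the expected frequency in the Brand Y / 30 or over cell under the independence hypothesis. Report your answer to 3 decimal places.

Row total (Brand Y) = 91; column total (30 or over) = 70; grand total N = 215.
Expected count = (row total × column total) / N = 91 × 70 / 215 = 29.628.

29.628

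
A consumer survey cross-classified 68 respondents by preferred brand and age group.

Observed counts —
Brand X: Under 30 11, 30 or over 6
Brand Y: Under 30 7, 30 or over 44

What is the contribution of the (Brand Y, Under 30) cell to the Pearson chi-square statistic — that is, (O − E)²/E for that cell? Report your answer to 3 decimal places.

Row total (Brand Y) = 51; column total (Under 30) = 18; N = 68.
Expected count E = 51 × 18 / 68 = 13.5000.
Contribution = (O − E)²/E = (7 − 13.5000)² / 13.5000 = 3.130.

3.130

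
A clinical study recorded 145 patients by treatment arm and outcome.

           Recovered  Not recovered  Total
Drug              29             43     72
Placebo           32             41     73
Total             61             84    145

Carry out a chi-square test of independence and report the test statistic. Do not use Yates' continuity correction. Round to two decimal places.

0.19

Grand total N = 145.
Expected counts (row total × column total / N):
  Drug, Recovered: 72×61/145 = 30.290
  Drug, Not recovered: 72×84/145 = 41.710
  Placebo, Recovered: 73×61/145 = 30.710
  Placebo, Not recovered: 73×84/145 = 42.290
Contributions (O − E)²/E:
  (29 − 30.290)²/30.290 = 0.0549
  (43 − 41.710)²/41.710 = 0.0399
  (32 − 30.710)²/30.710 = 0.0542
  (41 − 42.290)²/42.290 = 0.0393
χ² = 0.0549 + 0.0399 + 0.0542 + 0.0393 = 0.19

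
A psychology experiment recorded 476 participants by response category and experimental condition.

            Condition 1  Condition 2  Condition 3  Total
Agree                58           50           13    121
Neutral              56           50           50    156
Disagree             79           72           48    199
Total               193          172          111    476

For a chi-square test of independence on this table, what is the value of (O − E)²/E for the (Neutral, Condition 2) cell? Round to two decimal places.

Row total (Neutral) = 156; column total (Condition 2) = 172; N = 476.
Expected count E = 156 × 172 / 476 = 56.370.
Contribution = (O − E)²/E = (50 − 56.370)² / 56.370 = 0.72.

0.72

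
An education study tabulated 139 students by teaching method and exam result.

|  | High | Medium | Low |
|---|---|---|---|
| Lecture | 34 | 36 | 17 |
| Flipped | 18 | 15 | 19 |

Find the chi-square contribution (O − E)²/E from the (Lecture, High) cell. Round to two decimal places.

Row total (Lecture) = 87; column total (High) = 52; N = 139.
Expected count E = 87 × 52 / 139 = 32.547.
Contribution = (O − E)²/E = (34 − 32.547)² / 32.547 = 0.06.

0.06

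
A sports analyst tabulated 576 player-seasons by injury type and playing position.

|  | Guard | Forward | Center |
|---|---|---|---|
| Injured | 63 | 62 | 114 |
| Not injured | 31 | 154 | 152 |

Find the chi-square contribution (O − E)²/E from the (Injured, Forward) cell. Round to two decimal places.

8.51

Row total (Injured) = 239; column total (Forward) = 216; N = 576.
Expected count E = 239 × 216 / 576 = 89.625.
Contribution = (O − E)²/E = (62 − 89.625)² / 89.625 = 8.51.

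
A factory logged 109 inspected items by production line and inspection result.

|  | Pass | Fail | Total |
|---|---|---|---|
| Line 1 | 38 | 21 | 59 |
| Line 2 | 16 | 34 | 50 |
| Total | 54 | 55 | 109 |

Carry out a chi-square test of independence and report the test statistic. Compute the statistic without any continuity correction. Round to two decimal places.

11.37

Grand total N = 109.
Expected counts (row total × column total / N):
  Line 1, Pass: 59×54/109 = 29.229
  Line 1, Fail: 59×55/109 = 29.771
  Line 2, Pass: 50×54/109 = 24.771
  Line 2, Fail: 50×55/109 = 25.229
Contributions (O − E)²/E:
  (38 − 29.229)²/29.229 = 2.6320
  (21 − 29.771)²/29.771 = 2.5841
  (16 − 24.771)²/24.771 = 3.1057
  (34 − 25.229)²/25.229 = 3.0493
χ² = 2.6320 + 2.5841 + 3.1057 + 3.0493 = 11.37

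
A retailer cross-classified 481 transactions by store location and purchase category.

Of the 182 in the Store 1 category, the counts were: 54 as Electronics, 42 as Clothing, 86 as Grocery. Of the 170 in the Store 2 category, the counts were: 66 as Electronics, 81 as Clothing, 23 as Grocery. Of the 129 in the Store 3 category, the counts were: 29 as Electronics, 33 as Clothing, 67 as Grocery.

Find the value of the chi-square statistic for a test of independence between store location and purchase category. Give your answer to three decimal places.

64.064

Row totals: 182, 170, 129. Column totals: 149, 156, 176. Grand total N = 481.
Expected counts (row total × column total / N):
  Store 1, Electronics: 182×149/481 = 56.3784
  Store 1, Clothing: 182×156/481 = 59.0270
  Store 1, Grocery: 182×176/481 = 66.5946
  Store 2, Electronics: 170×149/481 = 52.6611
  Store 2, Clothing: 170×156/481 = 55.1351
  Store 2, Grocery: 170×176/481 = 62.2037
  Store 3, Electronics: 129×149/481 = 39.9605
  Store 3, Clothing: 129×156/481 = 41.8378
  Store 3, Grocery: 129×176/481 = 47.2017
Contributions (O − E)²/E:
  (54 − 56.3784)²/56.3784 = 0.1003
  (42 − 59.0270)²/59.0270 = 4.9116
  (86 − 66.5946)²/66.5946 = 5.6547
  (66 − 52.6611)²/52.6611 = 3.3787
  (81 − 55.1351)²/55.1351 = 12.1337
  (23 − 62.2037)²/62.2037 = 24.7080
  (29 − 39.9605)²/39.9605 = 3.0063
  (33 − 41.8378)²/41.8378 = 1.8669
  (67 − 47.2017)²/47.2017 = 8.3042
χ² = 0.1003 + 4.9116 + 5.6547 + 3.3787 + 12.1337 + 24.7080 + 3.0063 + 1.8669 + 8.3042 = 64.064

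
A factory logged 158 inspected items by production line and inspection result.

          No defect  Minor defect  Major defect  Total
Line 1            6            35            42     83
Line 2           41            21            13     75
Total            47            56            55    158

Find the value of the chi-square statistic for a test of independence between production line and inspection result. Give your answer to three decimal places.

Grand total N = 158.
Expected counts (row total × column total / N):
  Line 1, No defect: 83×47/158 = 24.6899
  Line 1, Minor defect: 83×56/158 = 29.4177
  Line 1, Major defect: 83×55/158 = 28.8924
  Line 2, No defect: 75×47/158 = 22.3101
  Line 2, Minor defect: 75×56/158 = 26.5823
  Line 2, Major defect: 75×55/158 = 26.1076
Contributions (O − E)²/E:
  (6 − 24.6899)²/24.6899 = 14.1480
  (35 − 29.4177)²/29.4177 = 1.0593
  (42 − 28.8924)²/28.8924 = 5.9465
  (41 − 22.3101)²/22.3101 = 15.6571
  (21 − 26.5823)²/26.5823 = 1.1723
  (13 − 26.1076)²/26.1076 = 6.5808
χ² = 14.1480 + 1.0593 + 5.9465 + 15.6571 + 1.1723 + 6.5808 = 44.564

44.564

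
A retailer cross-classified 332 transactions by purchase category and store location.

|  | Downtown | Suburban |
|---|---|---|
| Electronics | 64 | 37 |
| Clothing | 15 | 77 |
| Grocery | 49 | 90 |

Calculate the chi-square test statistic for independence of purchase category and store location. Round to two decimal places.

46.11

Row totals: 101, 92, 139. Column totals: 128, 204. Grand total N = 332.
Expected counts (row total × column total / N):
  Electronics, Downtown: 101×128/332 = 38.940
  Electronics, Suburban: 101×204/332 = 62.060
  Clothing, Downtown: 92×128/332 = 35.470
  Clothing, Suburban: 92×204/332 = 56.530
  Grocery, Downtown: 139×128/332 = 53.590
  Grocery, Suburban: 139×204/332 = 85.410
Contributions (O − E)²/E:
  (64 − 38.940)²/38.940 = 16.1275
  (37 − 62.060)²/62.060 = 10.1193
  (15 − 35.470)²/35.470 = 11.8134
  (77 − 56.530)²/56.530 = 7.4124
  (49 − 53.590)²/53.590 = 0.3931
  (90 − 85.410)²/85.410 = 0.2467
χ² = 16.1275 + 10.1193 + 11.8134 + 7.4124 + 0.3931 + 0.2467 = 46.11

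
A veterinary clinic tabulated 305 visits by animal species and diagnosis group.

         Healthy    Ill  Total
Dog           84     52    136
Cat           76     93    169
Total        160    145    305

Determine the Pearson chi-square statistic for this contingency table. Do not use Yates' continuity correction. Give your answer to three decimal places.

Grand total N = 305.
Expected counts (row total × column total / N):
  Dog, Healthy: 136×160/305 = 71.3443
  Dog, Ill: 136×145/305 = 64.6557
  Cat, Healthy: 169×160/305 = 88.6557
  Cat, Ill: 169×145/305 = 80.3443
Contributions (O − E)²/E:
  (84 − 71.3443)²/71.3443 = 2.2450
  (52 − 64.6557)²/64.6557 = 2.4772
  (76 − 88.6557)²/88.6557 = 1.8066
  (93 − 80.3443)²/80.3443 = 1.9935
χ² = 2.2450 + 2.4772 + 1.8066 + 1.9935 = 8.522

8.522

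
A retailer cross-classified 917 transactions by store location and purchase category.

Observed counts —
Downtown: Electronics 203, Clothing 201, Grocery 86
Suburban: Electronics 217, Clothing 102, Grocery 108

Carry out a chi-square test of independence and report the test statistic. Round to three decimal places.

Row totals: 490, 427. Column totals: 420, 303, 194. Grand total N = 917.
Expected counts (row total × column total / N):
  Downtown, Electronics: 490×420/917 = 224.4275
  Downtown, Clothing: 490×303/917 = 161.9084
  Downtown, Grocery: 490×194/917 = 103.6641
  Suburban, Electronics: 427×420/917 = 195.5725
  Suburban, Clothing: 427×303/917 = 141.0916
  Suburban, Grocery: 427×194/917 = 90.3359
Contributions (O − E)²/E:
  (203 − 224.4275)²/224.4275 = 2.0458
  (201 − 161.9084)²/161.9084 = 9.4384
  (86 − 103.6641)²/103.6641 = 3.0099
  (217 − 195.5725)²/195.5725 = 2.3477
  (102 − 141.0916)²/141.0916 = 10.8309
  (108 − 90.3359)²/90.3359 = 3.4540
χ² = 2.0458 + 9.4384 + 3.0099 + 2.3477 + 10.8309 + 3.4540 = 31.127

31.127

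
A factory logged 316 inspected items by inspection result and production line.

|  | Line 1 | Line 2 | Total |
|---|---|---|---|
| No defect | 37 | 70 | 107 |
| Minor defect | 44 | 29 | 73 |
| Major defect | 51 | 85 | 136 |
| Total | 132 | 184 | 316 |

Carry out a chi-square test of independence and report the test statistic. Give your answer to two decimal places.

Grand total N = 316.
Expected counts (row total × column total / N):
  No defect, Line 1: 107×132/316 = 44.696
  No defect, Line 2: 107×184/316 = 62.304
  Minor defect, Line 1: 73×132/316 = 30.494
  Minor defect, Line 2: 73×184/316 = 42.506
  Major defect, Line 1: 136×132/316 = 56.810
  Major defect, Line 2: 136×184/316 = 79.190
Contributions (O − E)²/E:
  (37 − 44.696)²/44.696 = 1.3251
  (70 − 62.304)²/62.304 = 0.9506
  (44 − 30.494)²/30.494 = 5.9819
  (29 − 42.506)²/42.506 = 4.2914
  (51 − 56.810)²/56.810 = 0.5942
  (85 − 79.190)²/79.190 = 0.4263
χ² = 1.3251 + 0.9506 + 5.9819 + 4.2914 + 0.5942 + 0.4263 = 13.57

13.57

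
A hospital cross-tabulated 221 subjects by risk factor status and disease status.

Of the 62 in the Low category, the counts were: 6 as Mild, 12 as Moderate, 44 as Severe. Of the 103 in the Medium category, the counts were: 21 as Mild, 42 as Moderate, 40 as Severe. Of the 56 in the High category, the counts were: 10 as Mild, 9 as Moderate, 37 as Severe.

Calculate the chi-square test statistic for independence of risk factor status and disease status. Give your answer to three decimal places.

22.061

Row totals: 62, 103, 56. Column totals: 37, 63, 121. Grand total N = 221.
Expected counts (row total × column total / N):
  Low, Mild: 62×37/221 = 10.38009
  Low, Moderate: 62×63/221 = 17.67421
  Low, Severe: 62×121/221 = 33.94570
  Medium, Mild: 103×37/221 = 17.24434
  Medium, Moderate: 103×63/221 = 29.36199
  Medium, Severe: 103×121/221 = 56.39367
  High, Mild: 56×37/221 = 9.37557
  High, Moderate: 56×63/221 = 15.96380
  High, Severe: 56×121/221 = 30.66063
Contributions (O − E)²/E:
  (6 − 10.38009)²/10.38009 = 1.8483
  (12 − 17.67421)²/17.67421 = 1.8217
  (44 − 33.94570)²/33.94570 = 2.9780
  (21 − 17.24434)²/17.24434 = 0.8179
  (42 − 29.36199)²/29.36199 = 5.4397
  (40 − 56.39367)²/56.39367 = 4.7656
  (10 − 9.37557)²/9.37557 = 0.0416
  (9 − 15.96380)²/15.96380 = 3.0378
  (37 − 30.66063)²/30.66063 = 1.3107
χ² = 1.8483 + 1.8217 + 2.9780 + 0.8179 + 5.4397 + 4.7656 + 0.0416 + 3.0378 + 1.3107 = 22.061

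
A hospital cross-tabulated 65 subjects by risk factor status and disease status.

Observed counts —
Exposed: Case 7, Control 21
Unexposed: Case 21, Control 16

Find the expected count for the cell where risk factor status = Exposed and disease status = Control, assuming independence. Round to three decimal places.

Row total (Exposed) = 28; column total (Control) = 37; grand total N = 65.
Expected count = (row total × column total) / N = 28 × 37 / 65 = 15.938.

15.938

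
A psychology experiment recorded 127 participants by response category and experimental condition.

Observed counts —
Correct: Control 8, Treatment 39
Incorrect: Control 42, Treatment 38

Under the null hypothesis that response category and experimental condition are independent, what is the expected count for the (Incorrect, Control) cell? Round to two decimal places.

31.50

Row total (Incorrect) = 80; column total (Control) = 50; grand total N = 127.
Expected count = (row total × column total) / N = 80 × 50 / 127 = 31.50.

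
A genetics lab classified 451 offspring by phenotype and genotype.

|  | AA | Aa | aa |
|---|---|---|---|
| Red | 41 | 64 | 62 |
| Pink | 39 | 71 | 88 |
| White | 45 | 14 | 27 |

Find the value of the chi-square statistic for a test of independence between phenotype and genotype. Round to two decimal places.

Row totals: 167, 198, 86. Column totals: 125, 149, 177. Grand total N = 451.
Expected counts (row total × column total / N):
  Red, AA: 167×125/451 = 46.286
  Red, Aa: 167×149/451 = 55.173
  Red, aa: 167×177/451 = 65.541
  Pink, AA: 198×125/451 = 54.878
  Pink, Aa: 198×149/451 = 65.415
  Pink, aa: 198×177/451 = 77.707
  White, AA: 86×125/451 = 23.836
  White, Aa: 86×149/451 = 28.412
  White, aa: 86×177/451 = 33.752
Contributions (O − E)²/E:
  (41 − 46.286)²/46.286 = 0.6037
  (64 − 55.173)²/55.173 = 1.4122
  (62 − 65.541)²/65.541 = 0.1913
  (39 − 54.878)²/54.878 = 4.5940
  (71 − 65.415)²/65.415 = 0.4768
  (88 − 77.707)²/77.707 = 1.3634
  (45 − 23.836)²/23.836 = 18.7915
  (14 − 28.412)²/28.412 = 7.3105
  (27 − 33.752)²/33.752 = 1.3507
χ² = 0.6037 + 1.4122 + 0.1913 + 4.5940 + 0.4768 + 1.3634 + 18.7915 + 7.3105 + 1.3507 = 36.09

36.09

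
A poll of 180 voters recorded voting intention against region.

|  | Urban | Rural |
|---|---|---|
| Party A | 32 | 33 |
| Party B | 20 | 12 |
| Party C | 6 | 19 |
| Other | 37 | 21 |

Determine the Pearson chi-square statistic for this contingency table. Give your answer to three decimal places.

12.673

Row totals: 65, 32, 25, 58. Column totals: 95, 85. Grand total N = 180.
Expected counts (row total × column total / N):
  Party A, Urban: 65×95/180 = 34.3056
  Party A, Rural: 65×85/180 = 30.6944
  Party B, Urban: 32×95/180 = 16.8889
  Party B, Rural: 32×85/180 = 15.1111
  Party C, Urban: 25×95/180 = 13.1944
  Party C, Rural: 25×85/180 = 11.8056
  Other, Urban: 58×95/180 = 30.6111
  Other, Rural: 58×85/180 = 27.3889
Contributions (O − E)²/E:
  (32 − 34.3056)²/34.3056 = 0.1550
  (33 − 30.6944)²/30.6944 = 0.1732
  (20 − 16.8889)²/16.8889 = 0.5731
  (12 − 15.1111)²/15.1111 = 0.6405
  (6 − 13.1944)²/13.1944 = 3.9228
  (19 − 11.8056)²/11.8056 = 4.3843
  (37 − 30.6111)²/30.6111 = 1.3334
  (21 − 27.3889)²/27.3889 = 1.4903
χ² = 0.1550 + 0.1732 + 0.5731 + 0.6405 + 3.9228 + 4.3843 + 1.3334 + 1.4903 = 12.673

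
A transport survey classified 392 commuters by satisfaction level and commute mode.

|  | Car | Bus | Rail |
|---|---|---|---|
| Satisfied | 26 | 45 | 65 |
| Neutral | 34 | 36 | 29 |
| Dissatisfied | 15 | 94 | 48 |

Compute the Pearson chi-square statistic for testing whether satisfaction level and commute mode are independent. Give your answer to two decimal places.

40.97

Row totals: 136, 99, 157. Column totals: 75, 175, 142. Grand total N = 392.
Expected counts (row total × column total / N):
  Satisfied, Car: 136×75/392 = 26.020
  Satisfied, Bus: 136×175/392 = 60.714
  Satisfied, Rail: 136×142/392 = 49.265
  Neutral, Car: 99×75/392 = 18.941
  Neutral, Bus: 99×175/392 = 44.196
  Neutral, Rail: 99×142/392 = 35.862
  Dissatisfied, Car: 157×75/392 = 30.038
  Dissatisfied, Bus: 157×175/392 = 70.089
  Dissatisfied, Rail: 157×142/392 = 56.872
Contributions (O − E)²/E:
  (26 − 26.020)²/26.020 = 0.0000
  (45 − 60.714)²/60.714 = 4.0671
  (65 − 49.265)²/49.265 = 5.0257
  (34 − 18.941)²/18.941 = 11.9726
  (36 − 44.196)²/44.196 = 1.5199
  (29 − 35.862)²/35.862 = 1.3130
  (15 − 30.038)²/30.038 = 7.5285
  (94 − 70.089)²/70.089 = 8.1573
  (48 − 56.872)²/56.872 = 1.3840
χ² = 0.0000 + 4.0671 + 5.0257 + 11.9726 + 1.5199 + 1.3130 + 7.5285 + 8.1573 + 1.3840 = 40.97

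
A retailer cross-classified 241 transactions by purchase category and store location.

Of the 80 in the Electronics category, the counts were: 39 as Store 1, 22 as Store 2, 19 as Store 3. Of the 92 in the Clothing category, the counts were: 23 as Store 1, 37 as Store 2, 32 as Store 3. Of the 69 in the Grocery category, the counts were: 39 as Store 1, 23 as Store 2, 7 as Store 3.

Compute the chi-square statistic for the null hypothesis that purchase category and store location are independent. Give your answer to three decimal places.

22.683

Row totals: 80, 92, 69. Column totals: 101, 82, 58. Grand total N = 241.
Expected counts (row total × column total / N):
  Electronics, Store 1: 80×101/241 = 33.5270
  Electronics, Store 2: 80×82/241 = 27.2199
  Electronics, Store 3: 80×58/241 = 19.2531
  Clothing, Store 1: 92×101/241 = 38.5560
  Clothing, Store 2: 92×82/241 = 31.3029
  Clothing, Store 3: 92×58/241 = 22.1411
  Grocery, Store 1: 69×101/241 = 28.9170
  Grocery, Store 2: 69×82/241 = 23.4772
  Grocery, Store 3: 69×58/241 = 16.6058
Contributions (O − E)²/E:
  (39 − 33.5270)²/33.5270 = 0.8934
  (22 − 27.2199)²/27.2199 = 1.0010
  (19 − 19.2531)²/19.2531 = 0.0033
  (23 − 38.5560)²/38.5560 = 6.2763
  (37 − 31.3029)²/31.3029 = 1.0369
  (32 − 22.1411)²/22.1411 = 4.3899
  (39 − 28.9170)²/28.9170 = 3.5158
  (23 − 23.4772)²/23.4772 = 0.0097
  (7 − 16.6058)²/16.6058 = 5.5566
χ² = 0.8934 + 1.0010 + 0.0033 + 6.2763 + 1.0369 + 4.3899 + 3.5158 + 0.0097 + 5.5566 = 22.683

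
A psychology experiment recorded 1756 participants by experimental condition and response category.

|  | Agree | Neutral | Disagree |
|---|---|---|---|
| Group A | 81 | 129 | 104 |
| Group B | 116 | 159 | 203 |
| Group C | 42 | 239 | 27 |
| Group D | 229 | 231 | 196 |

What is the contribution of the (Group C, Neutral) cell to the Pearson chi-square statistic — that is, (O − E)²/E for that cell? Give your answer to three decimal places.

84.588

Row total (Group C) = 308; column total (Neutral) = 758; N = 1756.
Expected count E = 308 × 758 / 1756 = 132.9522.
Contribution = (O − E)²/E = (239 − 132.9522)² / 132.9522 = 84.588.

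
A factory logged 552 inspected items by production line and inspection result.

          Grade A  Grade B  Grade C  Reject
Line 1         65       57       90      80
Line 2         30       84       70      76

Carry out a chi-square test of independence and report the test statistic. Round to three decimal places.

Row totals: 292, 260. Column totals: 95, 141, 160, 156. Grand total N = 552.
Expected counts (row total × column total / N):
  Line 1, Grade A: 292×95/552 = 50.2536
  Line 1, Grade B: 292×141/552 = 74.5870
  Line 1, Grade C: 292×160/552 = 84.6377
  Line 1, Reject: 292×156/552 = 82.5217
  Line 2, Grade A: 260×95/552 = 44.7464
  Line 2, Grade B: 260×141/552 = 66.4130
  Line 2, Grade C: 260×160/552 = 75.3623
  Line 2, Reject: 260×156/552 = 73.4783
Contributions (O − E)²/E:
  (65 − 50.2536)²/50.2536 = 4.3272
  (57 − 74.5870)²/74.5870 = 4.1469
  (90 − 84.6377)²/84.6377 = 0.3397
  (80 − 82.5217)²/82.5217 = 0.0771
  (30 − 44.7464)²/44.7464 = 4.8597
  (84 − 66.4130)²/66.4130 = 4.6573
  (70 − 75.3623)²/75.3623 = 0.3815
  (76 − 73.4783)²/73.4783 = 0.0865
χ² = 4.3272 + 4.1469 + 0.3397 + 0.0771 + 4.8597 + 4.6573 + 0.3815 + 0.0865 = 18.876

18.876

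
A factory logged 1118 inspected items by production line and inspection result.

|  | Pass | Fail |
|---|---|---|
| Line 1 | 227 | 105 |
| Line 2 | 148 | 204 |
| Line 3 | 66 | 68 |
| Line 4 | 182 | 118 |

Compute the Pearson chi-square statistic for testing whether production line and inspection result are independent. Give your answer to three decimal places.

53.470

Row totals: 332, 352, 134, 300. Column totals: 623, 495. Grand total N = 1118.
Expected counts (row total × column total / N):
  Line 1, Pass: 332×623/1118 = 185.0054
  Line 1, Fail: 332×495/1118 = 146.9946
  Line 2, Pass: 352×623/1118 = 196.1503
  Line 2, Fail: 352×495/1118 = 155.8497
  Line 3, Pass: 134×623/1118 = 74.6708
  Line 3, Fail: 134×495/1118 = 59.3292
  Line 4, Pass: 300×623/1118 = 167.1735
  Line 4, Fail: 300×495/1118 = 132.8265
Contributions (O − E)²/E:
  (227 − 185.0054)²/185.0054 = 9.5324
  (105 − 146.9946)²/146.9946 = 11.9974
  (148 − 196.1503)²/196.1503 = 11.8198
  (204 − 155.8497)²/155.8497 = 14.8762
  (66 − 74.6708)²/74.6708 = 1.0069
  (68 − 59.3292)²/59.3292 = 1.2672
  (182 − 167.1735)²/167.1735 = 1.3150
  (118 − 132.8265)²/132.8265 = 1.6550
χ² = 9.5324 + 11.9974 + 11.8198 + 14.8762 + 1.0069 + 1.2672 + 1.3150 + 1.6550 = 53.470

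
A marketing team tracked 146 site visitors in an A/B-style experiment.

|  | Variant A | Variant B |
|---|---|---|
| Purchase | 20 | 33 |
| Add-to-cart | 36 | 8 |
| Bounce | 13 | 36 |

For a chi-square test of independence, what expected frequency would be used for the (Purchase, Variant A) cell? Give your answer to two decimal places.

Row total (Purchase) = 53; column total (Variant A) = 69; grand total N = 146.
Expected count = (row total × column total) / N = 53 × 69 / 146 = 25.05.

25.05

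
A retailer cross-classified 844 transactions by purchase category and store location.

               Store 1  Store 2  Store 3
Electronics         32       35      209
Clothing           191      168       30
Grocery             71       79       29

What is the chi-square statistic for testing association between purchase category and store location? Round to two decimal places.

Row totals: 276, 389, 179. Column totals: 294, 282, 268. Grand total N = 844.
Expected counts (row total × column total / N):
  Electronics, Store 1: 276×294/844 = 96.142
  Electronics, Store 2: 276×282/844 = 92.218
  Electronics, Store 3: 276×268/844 = 87.640
  Clothing, Store 1: 389×294/844 = 135.505
  Clothing, Store 2: 389×282/844 = 129.974
  Clothing, Store 3: 389×268/844 = 123.521
  Grocery, Store 1: 179×294/844 = 62.353
  Grocery, Store 2: 179×282/844 = 59.808
  Grocery, Store 3: 179×268/844 = 56.839
Contributions (O − E)²/E:
  (32 − 96.142)²/96.142 = 42.7929
  (35 − 92.218)²/92.218 = 35.5017
  (209 − 87.640)²/87.640 = 168.0540
  (191 − 135.505)²/135.505 = 22.7275
  (168 − 129.974)²/129.974 = 11.1251
  (30 − 123.521)²/123.521 = 70.8072
  (71 − 62.353)²/62.353 = 1.1992
  (79 − 59.808)²/59.808 = 6.1586
  (29 − 56.839)²/56.839 = 13.6352
χ² = 42.7929 + 35.5017 + 168.0540 + 22.7275 + 11.1251 + 70.8072 + 1.1992 + 6.1586 + 13.6352 = 372.00

372.00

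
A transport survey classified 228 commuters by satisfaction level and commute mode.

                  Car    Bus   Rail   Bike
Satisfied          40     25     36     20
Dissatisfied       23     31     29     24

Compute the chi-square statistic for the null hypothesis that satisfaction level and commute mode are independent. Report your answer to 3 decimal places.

Row totals: 121, 107. Column totals: 63, 56, 65, 44. Grand total N = 228.
Expected counts (row total × column total / N):
  Satisfied, Car: 121×63/228 = 33.4342
  Satisfied, Bus: 121×56/228 = 29.7193
  Satisfied, Rail: 121×65/228 = 34.4956
  Satisfied, Bike: 121×44/228 = 23.3509
  Dissatisfied, Car: 107×63/228 = 29.5658
  Dissatisfied, Bus: 107×56/228 = 26.2807
  Dissatisfied, Rail: 107×65/228 = 30.5044
  Dissatisfied, Bike: 107×44/228 = 20.6491
Contributions (O − E)²/E:
  (40 − 33.4342)²/33.4342 = 1.2894
  (25 − 29.7193)²/29.7193 = 0.7494
  (36 − 34.4956)²/34.4956 = 0.0656
  (20 − 23.3509)²/23.3509 = 0.4809
  (23 − 29.5658)²/29.5658 = 1.4581
  (31 − 26.2807)²/26.2807 = 0.8475
  (29 − 30.5044)²/30.5044 = 0.0742
  (24 − 20.6491)²/20.6491 = 0.5438
χ² = 1.2894 + 0.7494 + 0.0656 + 0.4809 + 1.4581 + 0.8475 + 0.0742 + 0.5438 = 5.509

5.509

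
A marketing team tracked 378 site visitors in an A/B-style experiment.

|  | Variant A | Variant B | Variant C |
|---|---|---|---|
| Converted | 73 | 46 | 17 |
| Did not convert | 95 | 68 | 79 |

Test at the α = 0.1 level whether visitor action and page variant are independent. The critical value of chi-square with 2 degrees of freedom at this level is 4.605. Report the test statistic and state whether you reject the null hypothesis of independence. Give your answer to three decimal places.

Row totals: 136, 242. Column totals: 168, 114, 96. Grand total N = 378.
Expected counts (row total × column total / N):
  Converted, Variant A: 136×168/378 = 60.4444
  Converted, Variant B: 136×114/378 = 41.0159
  Converted, Variant C: 136×96/378 = 34.5397
  Did not convert, Variant A: 242×168/378 = 107.5556
  Did not convert, Variant B: 242×114/378 = 72.9841
  Did not convert, Variant C: 242×96/378 = 61.4603
Contributions (O − E)²/E:
  (73 − 60.4444)²/60.4444 = 2.6081
  (46 − 41.0159)²/41.0159 = 0.6056
  (17 − 34.5397)²/34.5397 = 8.9069
  (95 − 107.5556)²/107.5556 = 1.4657
  (68 − 72.9841)²/72.9841 = 0.3404
  (79 − 61.4603)²/61.4603 = 5.0055
χ² = 2.6081 + 0.6056 + 8.9069 + 1.4657 + 0.3404 + 5.0055 = 18.932
df = (2−1)(3−1) = 2. Since 18.932 > 4.605, reject the null hypothesis of independence at α = 0.1.

18.932; reject H₀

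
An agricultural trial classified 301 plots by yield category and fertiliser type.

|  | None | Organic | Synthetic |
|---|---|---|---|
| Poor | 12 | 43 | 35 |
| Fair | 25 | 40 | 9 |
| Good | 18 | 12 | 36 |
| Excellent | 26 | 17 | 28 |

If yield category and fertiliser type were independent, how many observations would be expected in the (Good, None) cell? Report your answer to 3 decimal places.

Row total (Good) = 66; column total (None) = 81; grand total N = 301.
Expected count = (row total × column total) / N = 66 × 81 / 301 = 17.761.

17.761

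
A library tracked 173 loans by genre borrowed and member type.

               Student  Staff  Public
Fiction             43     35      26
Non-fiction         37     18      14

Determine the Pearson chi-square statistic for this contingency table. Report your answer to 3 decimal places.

2.525

Row totals: 104, 69. Column totals: 80, 53, 40. Grand total N = 173.
Expected counts (row total × column total / N):
  Fiction, Student: 104×80/173 = 48.0925
  Fiction, Staff: 104×53/173 = 31.8613
  Fiction, Public: 104×40/173 = 24.0462
  Non-fiction, Student: 69×80/173 = 31.9075
  Non-fiction, Staff: 69×53/173 = 21.1387
  Non-fiction, Public: 69×40/173 = 15.9538
Contributions (O − E)²/E:
  (43 − 48.0925)²/48.0925 = 0.5392
  (35 − 31.8613)²/31.8613 = 0.3092
  (26 − 24.0462)²/24.0462 = 0.1588
  (37 − 31.9075)²/31.9075 = 0.8128
  (18 − 21.1387)²/21.1387 = 0.4660
  (14 − 15.9538)²/15.9538 = 0.2393
χ² = 0.5392 + 0.3092 + 0.1588 + 0.8128 + 0.4660 + 0.2393 = 2.525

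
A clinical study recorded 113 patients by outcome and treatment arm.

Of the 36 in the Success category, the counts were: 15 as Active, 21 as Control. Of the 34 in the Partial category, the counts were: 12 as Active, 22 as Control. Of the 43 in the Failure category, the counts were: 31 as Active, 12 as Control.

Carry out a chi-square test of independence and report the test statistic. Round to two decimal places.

Row totals: 36, 34, 43. Column totals: 58, 55. Grand total N = 113.
Expected counts (row total × column total / N):
  Success, Active: 36×58/113 = 18.4779
  Success, Control: 36×55/113 = 17.5221
  Partial, Active: 34×58/113 = 17.4513
  Partial, Control: 34×55/113 = 16.5487
  Failure, Active: 43×58/113 = 22.0708
  Failure, Control: 43×55/113 = 20.9292
Contributions (O − E)²/E:
  (15 − 18.4779)²/18.4779 = 0.6546
  (21 − 17.5221)²/17.5221 = 0.6903
  (12 − 17.4513)²/17.4513 = 1.7028
  (22 − 16.5487)²/16.5487 = 1.7957
  (31 − 22.0708)²/22.0708 = 3.6125
  (12 − 20.9292)²/20.9292 = 3.8095
χ² = 0.6546 + 0.6903 + 1.7028 + 1.7957 + 3.6125 + 3.8095 = 12.27

12.27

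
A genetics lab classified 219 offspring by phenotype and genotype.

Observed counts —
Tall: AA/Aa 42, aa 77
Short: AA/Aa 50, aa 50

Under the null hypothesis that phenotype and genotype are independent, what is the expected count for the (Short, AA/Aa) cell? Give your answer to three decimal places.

Row total (Short) = 100; column total (AA/Aa) = 92; grand total N = 219.
Expected count = (row total × column total) / N = 100 × 92 / 219 = 42.009.

42.009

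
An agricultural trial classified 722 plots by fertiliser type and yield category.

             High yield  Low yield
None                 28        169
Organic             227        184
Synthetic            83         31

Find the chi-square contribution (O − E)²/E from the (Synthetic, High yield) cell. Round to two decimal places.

Row total (Synthetic) = 114; column total (High yield) = 338; N = 722.
Expected count E = 114 × 338 / 722 = 53.368.
Contribution = (O − E)²/E = (83 − 53.368)² / 53.368 = 16.45.

16.45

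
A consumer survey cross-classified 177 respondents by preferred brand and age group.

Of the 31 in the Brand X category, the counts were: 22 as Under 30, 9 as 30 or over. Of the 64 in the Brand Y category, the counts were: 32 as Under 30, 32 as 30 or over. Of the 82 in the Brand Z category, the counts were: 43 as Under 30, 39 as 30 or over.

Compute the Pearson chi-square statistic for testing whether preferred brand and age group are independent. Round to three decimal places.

4.051

Row totals: 31, 64, 82. Column totals: 97, 80. Grand total N = 177.
Expected counts (row total × column total / N):
  Brand X, Under 30: 31×97/177 = 16.9887
  Brand X, 30 or over: 31×80/177 = 14.0113
  Brand Y, Under 30: 64×97/177 = 35.0734
  Brand Y, 30 or over: 64×80/177 = 28.9266
  Brand Z, Under 30: 82×97/177 = 44.9379
  Brand Z, 30 or over: 82×80/177 = 37.0621
Contributions (O − E)²/E:
  (22 − 16.9887)²/16.9887 = 1.4782
  (9 − 14.0113)²/14.0113 = 1.7923
  (32 − 35.0734)²/35.0734 = 0.2693
  (32 − 28.9266)²/28.9266 = 0.3265
  (43 − 44.9379)²/44.9379 = 0.0836
  (39 − 37.0621)²/37.0621 = 0.1013
χ² = 1.4782 + 1.7923 + 0.2693 + 0.3265 + 0.0836 + 0.1013 = 4.051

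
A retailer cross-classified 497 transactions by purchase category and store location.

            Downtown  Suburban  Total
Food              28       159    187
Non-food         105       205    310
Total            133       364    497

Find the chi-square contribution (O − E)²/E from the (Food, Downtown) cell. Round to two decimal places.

Row total (Food) = 187; column total (Downtown) = 133; N = 497.
Expected count E = 187 × 133 / 497 = 50.042.
Contribution = (O − E)²/E = (28 − 50.042)² / 50.042 = 9.71.

9.71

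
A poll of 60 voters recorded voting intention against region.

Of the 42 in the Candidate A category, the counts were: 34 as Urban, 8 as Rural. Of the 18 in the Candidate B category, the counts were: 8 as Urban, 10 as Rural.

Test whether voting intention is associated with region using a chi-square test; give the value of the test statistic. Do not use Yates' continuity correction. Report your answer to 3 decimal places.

7.997

Row totals: 42, 18. Column totals: 42, 18. Grand total N = 60.
Expected counts (row total × column total / N):
  Candidate A, Urban: 42×42/60 = 29.4000
  Candidate A, Rural: 42×18/60 = 12.6000
  Candidate B, Urban: 18×42/60 = 12.6000
  Candidate B, Rural: 18×18/60 = 5.4000
Contributions (O − E)²/E:
  (34 − 29.4000)²/29.4000 = 0.7197
  (8 − 12.6000)²/12.6000 = 1.6794
  (8 − 12.6000)²/12.6000 = 1.6794
  (10 − 5.4000)²/5.4000 = 3.9185
χ² = 0.7197 + 1.6794 + 1.6794 + 3.9185 = 7.997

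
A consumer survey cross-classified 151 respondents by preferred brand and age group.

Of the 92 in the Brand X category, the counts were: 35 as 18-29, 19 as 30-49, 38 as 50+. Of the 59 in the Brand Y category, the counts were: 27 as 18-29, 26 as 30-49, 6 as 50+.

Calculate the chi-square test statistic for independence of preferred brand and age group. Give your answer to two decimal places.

Row totals: 92, 59. Column totals: 62, 45, 44. Grand total N = 151.
Expected counts (row total × column total / N):
  Brand X, 18-29: 92×62/151 = 37.775
  Brand X, 30-49: 92×45/151 = 27.417
  Brand X, 50+: 92×44/151 = 26.808
  Brand Y, 18-29: 59×62/151 = 24.225
  Brand Y, 30-49: 59×45/151 = 17.583
  Brand Y, 50+: 59×44/151 = 17.192
Contributions (O − E)²/E:
  (35 − 37.775)²/37.775 = 0.2039
  (19 − 27.417)²/27.417 = 2.5840
  (38 − 26.808)²/26.808 = 4.6725
  (27 − 24.225)²/24.225 = 0.3179
  (26 − 17.583)²/17.583 = 4.0292
  (6 − 17.192)²/17.192 = 7.2860
χ² = 0.2039 + 2.5840 + 4.6725 + 0.3179 + 4.0292 + 7.2860 = 19.09

19.09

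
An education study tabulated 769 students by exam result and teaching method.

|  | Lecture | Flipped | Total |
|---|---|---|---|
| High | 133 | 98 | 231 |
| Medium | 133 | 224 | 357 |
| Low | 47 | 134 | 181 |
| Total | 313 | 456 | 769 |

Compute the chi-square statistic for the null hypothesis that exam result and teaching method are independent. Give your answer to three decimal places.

Grand total N = 769.
Expected counts (row total × column total / N):
  High, Lecture: 231×313/769 = 94.0221
  High, Flipped: 231×456/769 = 136.9779
  Medium, Lecture: 357×313/769 = 145.3069
  Medium, Flipped: 357×456/769 = 211.6931
  Low, Lecture: 181×313/769 = 73.6710
  Low, Flipped: 181×456/769 = 107.3290
Contributions (O − E)²/E:
  (133 − 94.0221)²/94.0221 = 16.1587
  (98 − 136.9779)²/136.9779 = 11.0914
  (133 − 145.3069)²/145.3069 = 1.0423
  (224 − 211.6931)²/211.6931 = 0.7155
  (47 − 73.6710)²/73.6710 = 9.6557
  (134 − 107.3290)²/107.3290 = 6.6277
χ² = 16.1587 + 11.0914 + 1.0423 + 0.7155 + 9.6557 + 6.6277 = 45.291

45.291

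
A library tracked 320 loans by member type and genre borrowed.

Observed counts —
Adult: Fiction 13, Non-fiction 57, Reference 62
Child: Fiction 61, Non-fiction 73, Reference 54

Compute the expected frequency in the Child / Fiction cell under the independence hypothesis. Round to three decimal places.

Row total (Child) = 188; column total (Fiction) = 74; grand total N = 320.
Expected count = (row total × column total) / N = 188 × 74 / 320 = 43.475.

43.475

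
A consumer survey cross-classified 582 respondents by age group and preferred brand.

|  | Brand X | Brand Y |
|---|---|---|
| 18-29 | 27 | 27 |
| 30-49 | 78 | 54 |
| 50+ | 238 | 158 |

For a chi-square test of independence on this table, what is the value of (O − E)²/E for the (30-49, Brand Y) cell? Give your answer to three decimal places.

Row total (30-49) = 132; column total (Brand Y) = 239; N = 582.
Expected count E = 132 × 239 / 582 = 54.2062.
Contribution = (O − E)²/E = (54 − 54.2062)² / 54.2062 = 0.001.

0.001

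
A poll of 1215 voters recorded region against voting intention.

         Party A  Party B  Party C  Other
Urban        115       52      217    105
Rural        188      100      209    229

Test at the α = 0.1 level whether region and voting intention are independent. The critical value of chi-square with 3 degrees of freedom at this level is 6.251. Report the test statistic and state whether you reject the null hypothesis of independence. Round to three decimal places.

33.995; reject H₀

Row totals: 489, 726. Column totals: 303, 152, 426, 334. Grand total N = 1215.
Expected counts (row total × column total / N):
  Urban, Party A: 489×303/1215 = 121.9481
  Urban, Party B: 489×152/1215 = 61.1753
  Urban, Party C: 489×426/1215 = 171.4519
  Urban, Other: 489×334/1215 = 134.4247
  Rural, Party A: 726×303/1215 = 181.0519
  Rural, Party B: 726×152/1215 = 90.8247
  Rural, Party C: 726×426/1215 = 254.5481
  Rural, Other: 726×334/1215 = 199.5753
Contributions (O − E)²/E:
  (115 − 121.9481)²/121.9481 = 0.3959
  (52 − 61.1753)²/61.1753 = 1.3761
  (217 − 171.4519)²/171.4519 = 12.1004
  (105 − 134.4247)²/134.4247 = 6.4409
  (188 − 181.0519)²/181.0519 = 0.2666
  (100 − 90.8247)²/90.8247 = 0.9269
  (209 − 254.5481)²/254.5481 = 8.1502
  (229 − 199.5753)²/199.5753 = 4.3383
χ² = 0.3959 + 1.3761 + 12.1004 + 6.4409 + 0.2666 + 0.9269 + 8.1502 + 4.3383 = 33.995
df = (2−1)(4−1) = 3. Since 33.995 > 6.251, reject the null hypothesis of independence at α = 0.1.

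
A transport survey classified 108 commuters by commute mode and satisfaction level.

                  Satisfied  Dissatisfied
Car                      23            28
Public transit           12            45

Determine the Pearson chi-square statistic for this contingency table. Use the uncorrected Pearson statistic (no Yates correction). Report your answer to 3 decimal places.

7.105

Row totals: 51, 57. Column totals: 35, 73. Grand total N = 108.
Expected counts (row total × column total / N):
  Car, Satisfied: 51×35/108 = 16.527778
  Car, Dissatisfied: 51×73/108 = 34.472222
  Public transit, Satisfied: 57×35/108 = 18.472222
  Public transit, Dissatisfied: 57×73/108 = 38.527778
Contributions (O − E)²/E:
  (23 − 16.527778)²/16.527778 = 2.5345
  (28 − 34.472222)²/34.472222 = 1.2152
  (12 − 18.472222)²/18.472222 = 2.2677
  (45 − 38.527778)²/38.527778 = 1.0873
χ² = 2.5345 + 1.2152 + 2.2677 + 1.0873 = 7.105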